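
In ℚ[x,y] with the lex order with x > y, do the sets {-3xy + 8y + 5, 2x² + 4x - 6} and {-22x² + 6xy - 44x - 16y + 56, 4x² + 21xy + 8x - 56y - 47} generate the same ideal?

Yes, the ideals are equal.

Since reduced Gröbner bases are canonical representatives of ideals under a given ordering, it suffices to compute and compare them.
Buchberger on the first generating set:
f_1 = -3xy + 8y + 5, LT = xy.
f_2 = 2x² + 4x - 6, LT = x².

S(f_1,f_2): lcm = x²y. S = -14/3xy - 5/3x + 3y.
  leading term xy: subtract (14/9)·f_1 from -14/3xy - 5/3x + 3y → -5/3x - 85/9y - 70/9
  leading term x: no divisor's leading term divides it; move -5/3x to the remainder.
  leading term y: no divisor's leading term divides it; move -85/9y to the remainder.
  leading term 1: no divisor's leading term divides it; move -70/9 to the remainder.
  remainder -5/3x - 85/9y - 70/9 ≠ 0; add g_3 = -5/3x - 85/9y - 70/9 to the basis.

S(f_1,g_3): lcm = xy. S = -17/3y² - 22/3y - 5/3.
  leading term y²: no divisor's leading term divides it; move -17/3y² to the remainder.
  leading term y: no divisor's leading term divides it; move -22/3y to the remainder.
  leading term 1: no divisor's leading term divides it; move -5/3 to the remainder.
  remainder -17/3y² - 22/3y - 5/3 ≠ 0; add g_4 = -17/3y² - 22/3y - 5/3 to the basis.

S(f_2,g_3): lcm = x². S = -17/3xy - 8/3x - 3.
  leading term xy: subtract (17/9)·f_1 from -17/3xy - 8/3x - 3 → -8/3x - 136/9y - 112/9
  leading term x: subtract (8/5)·g_3 from -8/3x - 136/9y - 112/9 → 0
  remainder 0.

S(f_1,g_4): lcm = xy². S = -22/17xy - 5/17x - 8/3y² - 5/3y.
  leading term xy: subtract (22/51)·f_1 from -22/17xy - 5/17x - 8/3y² - 5/3y → -5/17x - 8/3y² - 87/17y - 110/51
  leading term x: subtract (3/17)·g_3 from -5/17x - 8/3y² - 87/17y - 110/51 → -8/3y² - 176/51y - 40/51
  leading term y²: subtract (8/17)·g_4 from -8/3y² - 176/51y - 40/51 → 0
  remainder 0.

S(f_2,g_4): leading monomials are coprime, so the S-polynomial reduces to 0 (Buchberger's first criterion).
S(g_3,g_4): leading monomials are coprime, so the S-polynomial reduces to 0 (Buchberger's first criterion).
Every S-polynomial of the final basis reduces to 0, so we have a Gröbner basis.
Inter-reduce: drop elements whose leading term is divisible by another's, tail-reduce, and make monic.
Reduced Gröbner basis: {x + 17/3y + 14/3, y² + 22/17y + 5/17}.

Buchberger on the second generating set:
h_1 = -22x² + 6xy - 44x - 16y + 56, LT = x².
h_2 = 4x² + 21xy + 8x - 56y - 47, LT = x².

S(h_1,h_2): lcm = x². S = -243/44xy + 162/11y + 405/44.
  leading term xy: no divisor's leading term divides it; move -243/44xy to the remainder.
  leading term y: no divisor's leading term divides it; move 162/11y to the remainder.
  leading term 1: no divisor's leading term divides it; move 405/44 to the remainder.
  remainder -243/44xy + 162/11y + 405/44 ≠ 0; add k_3 = -243/44xy + 162/11y + 405/44 to the basis.

S(h_1,k_3): lcm = x²y. S = -3/11xy² + 14/3xy + 5/3x + 8/11y² - 28/11y.
  leading term xy²: subtract (4/81y)·k_3 from -3/11xy² + 14/3xy + 5/3x + 8/11y² - 28/11y → 14/3xy + 5/3x - 3y
  leading term xy: subtract (-616/729)·k_3 from 14/3xy + 5/3x - 3y → 5/3x + 85/9y + 70/9
  leading term x: no divisor's leading term divides it; move 5/3x to the remainder.
  leading term y: no divisor's leading term divides it; move 85/9y to the remainder.
  leading term 1: no divisor's leading term divides it; move 70/9 to the remainder.
  remainder 5/3x + 85/9y + 70/9 ≠ 0; add k_4 = 5/3x + 85/9y + 70/9 to the basis.

S(h_2,k_3): lcm = x²y. S = 21/4xy² + 14/3xy + 5/3x - 14y² - 47/4y.
  leading term xy²: subtract (-77/81y)·k_3 from 21/4xy² + 14/3xy + 5/3x - 14y² - 47/4y → 14/3xy + 5/3x - 3y
  leading term xy: subtract (-616/729)·k_3 from 14/3xy + 5/3x - 3y → 5/3x + 85/9y + 70/9
  leading term x: subtract (1)·k_4 from 5/3x + 85/9y + 70/9 → 0
  remainder 0.

S(h_1,k_4): lcm = x². S = -196/33xy - 8/3x + 8/11y - 28/11.
  leading term xy: subtract (784/729)·k_3 from -196/33xy - 8/3x + 8/11y - 28/11 → -8/3x - 136/9y - 112/9
  leading term x: subtract (-8/5)·k_4 from -8/3x - 136/9y - 112/9 → 0
  remainder 0.

S(h_2,k_4): lcm = x². S = -5/12xy - 8/3x - 14y - 47/4.
  leading term xy: subtract (55/729)·k_3 from -5/12xy - 8/3x - 14y - 47/4 → -8/3x - 136/9y - 112/9
  leading term x: subtract (-8/5)·k_4 from -8/3x - 136/9y - 112/9 → 0
  remainder 0.

S(k_3,k_4): lcm = xy. S = -17/3y² - 22/3y - 5/3.
  leading term y²: no divisor's leading term divides it; move -17/3y² to the remainder.
  leading term y: no divisor's leading term divides it; move -22/3y to the remainder.
  leading term 1: no divisor's leading term divides it; move -5/3 to the remainder.
  remainder -17/3y² - 22/3y - 5/3 ≠ 0; add k_5 = -17/3y² - 22/3y - 5/3 to the basis.

S(h_1,k_5): leading monomials are coprime, so the S-polynomial reduces to 0 (Buchberger's first criterion).
S(h_2,k_5): leading monomials are coprime, so the S-polynomial reduces to 0 (Buchberger's first criterion).
S(k_3,k_5): lcm = xy². S = -22/17xy - 5/17x - 8/3y² - 5/3y.
  leading term xy: subtract (968/4131)·k_3 from -22/17xy - 5/17x - 8/3y² - 5/3y → -5/17x - 8/3y² - 87/17y - 110/51
  leading term x: subtract (-3/17)·k_4 from -5/17x - 8/3y² - 87/17y - 110/51 → -8/3y² - 176/51y - 40/51
  leading term y²: subtract (8/17)·k_5 from -8/3y² - 176/51y - 40/51 → 0
  remainder 0.

S(k_4,k_5): leading monomials are coprime, so the S-polynomial reduces to 0 (Buchberger's first criterion).
Every S-polynomial of the final basis reduces to 0, so we have a Gröbner basis.
Inter-reduce: drop elements whose leading term is divisible by another's, tail-reduce, and make monic.
Reduced Gröbner basis: {x + 17/3y + 14/3, y² + 22/17y + 5/17}.

Same reduced basis, so the two generating sets span the same ideal.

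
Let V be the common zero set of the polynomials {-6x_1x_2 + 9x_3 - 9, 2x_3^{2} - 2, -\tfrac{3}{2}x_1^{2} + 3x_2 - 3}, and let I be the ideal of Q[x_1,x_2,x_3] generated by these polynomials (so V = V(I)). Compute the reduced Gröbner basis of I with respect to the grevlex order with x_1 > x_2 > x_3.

G = {x_1^{2} - 2x_2 + 2, x_1x_2 - \tfrac{3}{2}x_3 + \tfrac{3}{2}, x_2^{2} - \tfrac{3}{4}x_1x_3 + \tfrac{3}{4}x_1 - x_2, x_3^{2} - 1}

f_1 = -6x_1x_2 + 9x_3 - 9, LT = x_1x_2.
f_2 = 2x_3^{2} - 2, LT = x_3^{2}.
f_3 = -\tfrac{3}{2}x_1^{2} + 3x_2 - 3, LT = x_1^{2}.

S(f_1,f_3): lcm = x_1^{2}x_2. S = 2x_2^{2} - \tfrac{3}{2}x_1x_3 + \tfrac{3}{2}x_1 - 2x_2.
  leading term x_2^{2}: no divisor's leading term divides it; move 2x_2^{2} to the remainder.
  leading term x_1x_3: no divisor's leading term divides it; move -\tfrac{3}{2}x_1x_3 to the remainder.
  leading term x_1: no divisor's leading term divides it; move \tfrac{3}{2}x_1 to the remainder.
  leading term x_2: no divisor's leading term divides it; move -2x_2 to the remainder.
  remainder 2x_2^{2} - \tfrac{3}{2}x_1x_3 + \tfrac{3}{2}x_1 - 2x_2 ≠ 0; add g_4 = 2x_2^{2} - \tfrac{3}{2}x_1x_3 + \tfrac{3}{2}x_1 - 2x_2 to the basis.

The other S-polynomials (S(f_1,f_2), S(f_2,f_3), S(f_1,g_4), S(f_2,g_4), S(f_3,g_4)) all reduce to 0 modulo the current basis, so we have a Gröbner basis.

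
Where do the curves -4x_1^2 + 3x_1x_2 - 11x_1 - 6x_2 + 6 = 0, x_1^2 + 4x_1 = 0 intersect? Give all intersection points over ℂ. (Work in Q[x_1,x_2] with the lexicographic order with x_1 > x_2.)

{(-4, -7/9), (0, 1)}

Compute a lex Gröbner basis by Buchberger's algorithm.
f_1 = -4x_1^2 + 3x_1x_2 - 11x_1 - 6x_2 + 6, LT = x_1^2.
f_2 = x_1^2 + 4x_1, LT = x_1^2.

S(f_1,f_2): lcm = x_1^2. S = -3/4x_1x_2 - 5/4x_1 + 3/2x_2 - 3/2.
  leading term x_1x_2: no divisor's leading term divides it; move -3/4x_1x_2 to the remainder.
  leading term x_1: no divisor's leading term divides it; move -5/4x_1 to the remainder.
  leading term x_2: no divisor's leading term divides it; move 3/2x_2 to the remainder.
  leading term 1: no divisor's leading term divides it; move -3/2 to the remainder.
  remainder -3/4x_1x_2 - 5/4x_1 + 3/2x_2 - 3/2 ≠ 0; add h_3 = -3/4x_1x_2 - 5/4x_1 + 3/2x_2 - 3/2 to the basis.

S(f_1,h_3): lcm = x_1^2x_2. S = -5/3x_1^2 - 3/4x_1x_2^2 + 19/4x_1x_2 - 2x_1 + 3/2x_2^2 - 3/2x_2.
  leading term x_1^2: subtract (5/12)·f_1 from -5/3x_1^2 - 3/4x_1x_2^2 + 19/4x_1x_2 - 2x_1 + 3/2x_2^2 - 3/2x_2 → -3/4x_1x_2^2 + 7/2x_1x_2 + 31/12x_1 + 3/2x_2^2 + x_2 - 5/2
  leading term x_1x_2^2: subtract (x_2)·h_3 from -3/4x_1x_2^2 + 7/2x_1x_2 + 31/12x_1 + 3/2x_2^2 + x_2 - 5/2 → 19/4x_1x_2 + 31/12x_1 + 5/2x_2 - 5/2
  leading term x_1x_2: subtract (-19/3)·h_3 from 19/4x_1x_2 + 31/12x_1 + 5/2x_2 - 5/2 → -16/3x_1 + 12x_2 - 12
  leading term x_1: no divisor's leading term divides it; move -16/3x_1 to the remainder.
  leading term x_2: no divisor's leading term divides it; move 12x_2 to the remainder.
  leading term 1: no divisor's leading term divides it; move -12 to the remainder.
  remainder -16/3x_1 + 12x_2 - 12 ≠ 0; add h_4 = -16/3x_1 + 12x_2 - 12 to the basis.

S(f_2,h_3): lcm = x_1^2x_2. S = -5/3x_1^2 + 6x_1x_2 - 2x_1.
  leading term x_1^2: subtract (5/12)·f_1 from -5/3x_1^2 + 6x_1x_2 - 2x_1 → 19/4x_1x_2 + 31/12x_1 + 5/2x_2 - 5/2
  leading term x_1x_2: subtract (-19/3)·h_3 from 19/4x_1x_2 + 31/12x_1 + 5/2x_2 - 5/2 → -16/3x_1 + 12x_2 - 12
  leading term x_1: subtract (1)·h_4 from -16/3x_1 + 12x_2 - 12 → 0
  remainder 0.

S(f_1,h_4): lcm = x_1^2. S = 3/2x_1x_2 + 1/2x_1 + 3/2x_2 - 3/2.
  leading term x_1x_2: subtract (-2)·h_3 from 3/2x_1x_2 + 1/2x_1 + 3/2x_2 - 3/2 → -2x_1 + 9/2x_2 - 9/2
  leading term x_1: subtract (3/8)·h_4 from -2x_1 + 9/2x_2 - 9/2 → 0
  remainder 0.

S(f_2,h_4): lcm = x_1^2. S = 9/4x_1x_2 + 7/4x_1.
  leading term x_1x_2: subtract (-3)·h_3 from 9/4x_1x_2 + 7/4x_1 → -2x_1 + 9/2x_2 - 9/2
  leading term x_1: subtract (3/8)·h_4 from -2x_1 + 9/2x_2 - 9/2 → 0
  remainder 0.

S(h_3,h_4): lcm = x_1x_2. S = 5/3x_1 + 9/4x_2^2 - 17/4x_2 + 2.
  leading term x_1: subtract (-5/16)·h_4 from 5/3x_1 + 9/4x_2^2 - 17/4x_2 + 2 → 9/4x_2^2 - 1/2x_2 - 7/4
  leading term x_2^2: no divisor's leading term divides it; move 9/4x_2^2 to the remainder.
  leading term x_2: no divisor's leading term divides it; move -1/2x_2 to the remainder.
  leading term 1: no divisor's leading term divides it; move -7/4 to the remainder.
  remainder 9/4x_2^2 - 1/2x_2 - 7/4 ≠ 0; add h_5 = 9/4x_2^2 - 1/2x_2 - 7/4 to the basis.

S(f_1,h_5): leading monomials are coprime, so the S-polynomial reduces to 0 (Buchberger's first criterion).
S(f_2,h_5): leading monomials are coprime, so the S-polynomial reduces to 0 (Buchberger's first criterion).
S(h_3,h_5): lcm = x_1x_2^2. S = 17/9x_1x_2 + 7/9x_1 - 2x_2^2 + 2x_2.
  leading term x_1x_2: subtract (-68/27)·h_3 from 17/9x_1x_2 + 7/9x_1 - 2x_2^2 + 2x_2 → -64/27x_1 - 2x_2^2 + 52/9x_2 - 34/9
  leading term x_1: subtract (4/9)·h_4 from -64/27x_1 - 2x_2^2 + 52/9x_2 - 34/9 → -2x_2^2 + 4/9x_2 + 14/9
  leading term x_2^2: subtract (-8/9)·h_5 from -2x_2^2 + 4/9x_2 + 14/9 → 0
  remainder 0.

S(h_4,h_5): leading monomials are coprime, so the S-polynomial reduces to 0 (Buchberger's first criterion).
Every S-polynomial of the final basis reduces to 0, so we have a Gröbner basis.
Inter-reduce: drop elements whose leading term is divisible by another's, tail-reduce, and make monic.
Reduced Gröbner basis: {x_1 - 9/4x_2 + 9/4, x_2^2 - 2/9x_2 - 7/9}.

Since the basis is lex-ordered, x_2^2 - 2/9x_2 - 7/9 is univariate in x_2. Its roots are {-7/9, 1}. Back-substituting each root into the other basis elements fixes the other coordinates.
  x_2 = -7/9: the earlier basis element becomes x_1 + 4 = 0, giving x_1 = -4 — point (-4, -7/9).
  x_2 = 1: the earlier basis element becomes x_1 = 0, giving x_1 = 0 — point (0, 1).
Check: every point annihilates each of the original generators.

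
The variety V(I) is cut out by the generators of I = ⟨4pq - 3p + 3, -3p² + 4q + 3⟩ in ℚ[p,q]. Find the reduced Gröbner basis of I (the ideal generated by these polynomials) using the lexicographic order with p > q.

G = {p + 16/9q² - 1, q³ - ¾q² - 9/16q}

f_1 = 4pq - 3p + 3, LT = pq.
f_2 = -3p² + 4q + 3, LT = p².

S(f_1,f_2): lcm = p²q. S = -¾p² + ¾p + 4/3q² + q.
  leading term p²: subtract (¼)·f_2 from -¾p² + ¾p + 4/3q² + q → ¾p + 4/3q² - ¾
  leading term p: no divisor's leading term divides it; move ¾p to the remainder.
  leading term q²: no divisor's leading term divides it; move 4/3q² to the remainder.
  leading term 1: no divisor's leading term divides it; move -¾ to the remainder.
  remainder ¾p + 4/3q² - ¾ ≠ 0; add g_3 = ¾p + 4/3q² - ¾ to the basis.

S(f_1,g_3): lcm = pq. S = -¾p - 16/9q³ + q + ¾.
  leading term p: subtract (-1)·g_3 from -¾p - 16/9q³ + q + ¾ → -16/9q³ + 4/3q² + q
  leading term q³: no divisor's leading term divides it; move -16/9q³ to the remainder.
  leading term q²: no divisor's leading term divides it; move 4/3q² to the remainder.
  leading term q: no divisor's leading term divides it; move q to the remainder.
  remainder -16/9q³ + 4/3q² + q ≠ 0; add g_4 = -16/9q³ + 4/3q² + q to the basis.

The other S-polynomials (S(f_2,g_3), S(f_1,g_4), S(f_2,g_4), S(g_3,g_4)) all reduce to 0 modulo the current basis, so we have a Gröbner basis.
Inter-reduce: drop elements whose leading term is divisible by another's, tail-reduce, and make monic.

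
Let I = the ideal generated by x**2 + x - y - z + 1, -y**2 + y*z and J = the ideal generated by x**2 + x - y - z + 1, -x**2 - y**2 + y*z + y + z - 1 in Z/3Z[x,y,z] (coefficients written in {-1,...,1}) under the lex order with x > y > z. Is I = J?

Equality of ideals is decidable: compute both reduced Gröbner bases (unique for the ordering) and check whether they agree.
Buchberger on the first generating set:
f_1 = x**2 + x - y - z + 1, LT = x**2.
f_2 = -y**2 + y*z, LT = y**2.

The S-polynomials (S(f_1,f_2)) all reduce to 0 modulo the current basis, so we have a Gröbner basis.
Inter-reduce: drop elements whose leading term is divisible by another's, tail-reduce, and make monic.
Reduced Gröbner basis: {x**2 + x - y - z + 1, y**2 - y*z}.

Buchberger on the second generating set:
h_1 = x**2 + x - y - z + 1, LT = x**2.
h_2 = -x**2 - y**2 + y*z + y + z - 1, LT = x**2.

S(h_1,h_2): lcm = x**2. S = x - y**2 + y*z.
  leading term x: no divisor's leading term divides it; move x to the remainder.
  leading term y**2: no divisor's leading term divides it; move -y**2 to the remainder.
  leading term y*z: no divisor's leading term divides it; move y*z to the remainder.
  remainder x - y**2 + y*z ≠ 0; add k_3 = x - y**2 + y*z to the basis.

S(h_1,k_3): lcm = x**2. S = x*y**2 - x*y*z + x - y - z + 1.
  leading term x*y**2: subtract (y**2)·k_3 from x*y**2 - x*y*z + x - y - z + 1 → -x*y*z + x + y**4 - y**3*z - y - z + 1
  leading term x*y*z: subtract (-y*z)·k_3 from -x*y*z + x + y**4 - y**3*z - y - z + 1 → x + y**4 + y**3*z + y**2*z**2 - y - z + 1
  leading term x: subtract (1)·k_3 from x + y**4 + y**3*z + y**2*z**2 - y - z + 1 → y**4 + y**3*z + y**2*z**2 + y**2 - y*z - y - z + 1
  leading term y**4: no divisor's leading term divides it; move y**4 to the remainder.
  leading term y**3*z: no divisor's leading term divides it; move y**3*z to the remainder.
  leading term y**2*z**2: no divisor's leading term divides it; move y**2*z**2 to the remainder.
  leading term y**2: no divisor's leading term divides it; move y**2 to the remainder.
  leading term y*z: no divisor's leading term divides it; move -y*z to the remainder.
  leading term y: no divisor's leading term divides it; move -y to the remainder.
  leading term z: no divisor's leading term divides it; move -z to the remainder.
  leading term 1: no divisor's leading term divides it; move 1 to the remainder.
  remainder y**4 + y**3*z + y**2*z**2 + y**2 - y*z - y - z + 1 ≠ 0; add k_4 = y**4 + y**3*z + y**2*z**2 + y**2 - y*z - y - z + 1 to the basis.

The other S-polynomials (S(h_2,k_3), S(h_1,k_4), S(h_2,k_4), S(k_3,k_4)) all reduce to 0 modulo the current basis, so we have a Gröbner basis.
Inter-reduce: drop elements whose leading term is divisible by another's, tail-reduce, and make monic.
Reduced Gröbner basis: {x - y**2 + y*z, y**4 + y**3*z + y**2*z**2 + y**2 - y*z - y - z + 1}.

The bases are distinct; the ideals are different.

No, the ideals differ.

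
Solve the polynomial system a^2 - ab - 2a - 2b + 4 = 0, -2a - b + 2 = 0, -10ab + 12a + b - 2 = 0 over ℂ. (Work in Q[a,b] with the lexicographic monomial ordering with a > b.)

{(0, 2)}

Compute a lex Gröbner basis by Buchberger's algorithm.
f_1 = a^2 - ab - 2a - 2b + 4, LT = a^2.
f_2 = -2a - b + 2, LT = a.
f_3 = -10ab + 12a + b - 2, LT = ab.

S(f_1,f_2): lcm = a^2. S = -3/2ab - a - 2b + 4.
  leading term ab: subtract (3/4b)·f_2 from -3/2ab - a - 2b + 4 → -a + 3/4b^2 - 7/2b + 4
  leading term a: subtract (1/2)·f_2 from -a + 3/4b^2 - 7/2b + 4 → 3/4b^2 - 3b + 3
  leading term b^2: no divisor's leading term divides it; move 3/4b^2 to the remainder.
  leading term b: no divisor's leading term divides it; move -3b to the remainder.
  leading term 1: no divisor's leading term divides it; move 3 to the remainder.
  remainder 3/4b^2 - 3b + 3 ≠ 0; add h_4 = 3/4b^2 - 3b + 3 to the basis.

S(f_2,f_3): lcm = ab. S = 6/5a + 1/2b^2 - 9/10b - 1/5.
  leading term a: subtract (-3/5)·f_2 from 6/5a + 1/2b^2 - 9/10b - 1/5 → 1/2b^2 - 3/2b + 1
  leading term b^2: subtract (2/3)·h_4 from 1/2b^2 - 3/2b + 1 → 1/2b - 1
  leading term b: no divisor's leading term divides it; move 1/2b to the remainder.
  leading term 1: no divisor's leading term divides it; move -1 to the remainder.
  remainder 1/2b - 1 ≠ 0; add h_5 = 1/2b - 1 to the basis.

The other S-polynomials (S(f_1,f_3), S(f_1,h_4), S(f_2,h_4), S(f_3,h_4), S(f_1,h_5), S(f_2,h_5), S(f_3,h_5), S(h_4,h_5)) all reduce to 0 modulo the current basis, so we have a Gröbner basis.
Inter-reduce: drop elements whose leading term is divisible by another's, tail-reduce, and make monic.
Reduced Gröbner basis: {a, b - 2}.

Elimination: the polynomial b - 2 lies in the elimination ideal for b, so b ∈ {2}. For each such b, the remaining basis elements (now univariate) give the rest of the solution.
  b = 2: the earlier basis element becomes a = 0, giving a = 0 — point (0, 2).
This is the nonlinear analogue of row-reducing a linear system.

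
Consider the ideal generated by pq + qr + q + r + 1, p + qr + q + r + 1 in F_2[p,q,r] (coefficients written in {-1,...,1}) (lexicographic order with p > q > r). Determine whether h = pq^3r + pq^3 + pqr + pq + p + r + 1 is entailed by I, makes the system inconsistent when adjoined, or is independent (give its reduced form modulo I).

pq^3r + pq^3 + pqr + pq + p + r + 1 is independent of I; its normal form modulo I is qr + q.

First compute the reduced Gröbner basis of I by Buchberger's algorithm.
f_1 = pq + qr + q + r + 1, LT = pq.
f_2 = p + qr + q + r + 1, LT = p.

S(f_1,f_2): lcm = pq. S = q^2r + q^2 + r + 1.
  reduce S modulo (f_1, f_2):
  remainder q^2r + q^2 + r + 1 ≠ 0; add k_3 = q^2r + q^2 + r + 1 to the basis.

The other S-polynomials (S(f_1,k_3), S(f_2,k_3)) all reduce to 0 modulo the current basis, so we have a Gröbner basis.
Inter-reduce: drop elements whose leading term is divisible by another's, tail-reduce, and make monic.
Reduced Gröbner basis: {p + qr + q + r + 1, q^2r + q^2 + r + 1}.
Label its elements g_1 = p + qr + q + r + 1, g_2 = q^2r + q^2 + r + 1.

Reduce h = pq^3r + pq^3 + pqr + pq + p + r + 1 modulo G:
  leading term pq^3r: subtract (q^3r)·g_1 from pq^3r + pq^3 + pqr + pq + p + r + 1 → pq^3 + pqr + pq + p + q^4r^2 + q^4r + q^3r^2 + q^3r + r + 1
  leading term pq^3: subtract (q^3)·g_1 from pq^3 + pqr + pq + p + q^4r^2 + q^4r + q^3r^2 + q^3r + r + 1 → pqr + pq + p + q^4r^2 + q^4 + q^3r^2 + q^3 + r + 1
  leading term pqr: subtract (qr)·g_1 from pqr + pq + p + q^4r^2 + q^4 + q^3r^2 + q^3 + r + 1 → pq + p + q^4r^2 + q^4 + q^3r^2 + q^3 + q^2r^2 + q^2r + qr^2 + qr + r + 1
  leading term pq: subtract (q)·g_1 from pq + p + q^4r^2 + q^4 + q^3r^2 + q^3 + q^2r^2 + q^2r + qr^2 + qr + r + 1 → p + q^4r^2 + q^4 + q^3r^2 + q^3 + q^2r^2 + q^2 + qr^2 + q + r + 1
  leading term p: subtract (1)·g_1 from p + q^4r^2 + q^4 + q^3r^2 + q^3 + q^2r^2 + q^2 + qr^2 + q + r + 1 → q^4r^2 + q^4 + q^3r^2 + q^3 + q^2r^2 + q^2 + qr^2 + qr
  leading term q^4r^2: subtract (q^2r)·g_2 from q^4r^2 + q^4 + q^3r^2 + q^3 + q^2r^2 + q^2 + qr^2 + qr → q^4r + q^4 + q^3r^2 + q^3 + q^2r + q^2 + qr^2 + qr
  leading term q^4r: subtract (q^2)·g_2 from q^4r + q^4 + q^3r^2 + q^3 + q^2r + q^2 + qr^2 + qr → q^3r^2 + q^3 + qr^2 + qr
  leading term q^3r^2: subtract (qr)·g_2 from q^3r^2 + q^3 + qr^2 + qr → q^3r + q^3
  leading term q^3r: subtract (q)·g_2 from q^3r + q^3 → qr + q
  leading term qr: no divisor's leading term divides it; move qr to the remainder.
  leading term q: no divisor's leading term divides it; move q to the remainder.
  normal form = qr + q.
The normal form is nonzero, so h ∉ I. Since h minus its normal form lies in I, I + (h) = I + (n) where n = qr + q; decide whether this ideal is the whole ring.
Run Buchberger on G together with n (pairs among the g_i already reduce to 0 since G is a Gröbner basis):
g_1 = p + qr + q + r + 1, LT = p.
g_2 = q^2r + q^2 + r + 1, LT = q^2r.
n = qr + q, LT = qr.

S(g_2,n): lcm = q^2r. S = r + 1.
  reduce S modulo (g_1, g_2, n):
  remainder r + 1 ≠ 0; add m_4 = r + 1 to the basis.

The other S-polynomials (S(g_1,g_2), S(g_1,n), S(g_1,m_4), S(g_2,m_4), S(n,m_4)) all reduce to 0 modulo the current basis, so we have a Gröbner basis.
Inter-reduce: drop elements whose leading term is divisible by another's, tail-reduce, and make monic.
Reduced Gröbner basis: {p, r + 1}.
The reduced Gröbner basis of I + (h) is {p, r + 1} ≠ {1}, a proper ideal, so the enlarged system stays consistent: h is independent of I, with normal form qr + q.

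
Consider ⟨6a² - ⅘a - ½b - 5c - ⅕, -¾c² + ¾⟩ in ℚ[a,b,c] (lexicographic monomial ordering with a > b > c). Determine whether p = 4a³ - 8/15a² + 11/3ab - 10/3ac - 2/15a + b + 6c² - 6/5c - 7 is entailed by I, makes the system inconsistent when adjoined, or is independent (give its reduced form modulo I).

First compute the reduced Gröbner basis of I by Buchberger's algorithm.
f_1 = 6a² - ⅘a - ½b - 5c - ⅕, LT = a².
f_2 = -¾c² + ¾, LT = c².

The S-polynomials (S(f_1,f_2)) all reduce to 0 modulo the current basis, so we have a Gröbner basis.
Inter-reduce: drop elements whose leading term is divisible by another's, tail-reduce, and make monic.
Reduced Gröbner basis: {a² - 2/15a - 1/12b - ⅚c - 1/30, c² - 1}.
Label its elements g_1 = a² - 2/15a - 1/12b - ⅚c - 1/30, g_2 = c² - 1.

Reduce p = 4a³ - 8/15a² + 11/3ab - 10/3ac - 2/15a + b + 6c² - 6/5c - 7 modulo G:
  leading term a³: subtract (4a)·g_1 from 4a³ - 8/15a² + 11/3ab - 10/3ac - 2/15a + b + 6c² - 6/5c - 7 → 4ab + b + 6c² - 6/5c - 7
  leading term ab: no divisor's leading term divides it; move 4ab to the remainder.
  leading term b: no divisor's leading term divides it; move b to the remainder.
  leading term c²: subtract (6)·g_2 from 6c² - 6/5c - 7 → -6/5c - 1
  leading term c: no divisor's leading term divides it; move -6/5c to the remainder.
  leading term 1: no divisor's leading term divides it; move -1 to the remainder.
  normal form = 4ab + b - 6/5c - 1.
The normal form is nonzero, so p ∉ I. Since p minus its normal form lies in I, I + (p) = I + (r) where r = 4ab + b - 6/5c - 1; decide whether this ideal is the whole ring.
Run Buchberger on G together with r (pairs among the g_i already reduce to 0 since G is a Gröbner basis):
g_1 = a² - 2/15a - 1/12b - ⅚c - 1/30, LT = a².
g_2 = c² - 1, LT = c².
r = 4ab + b - 6/5c - 1, LT = ab.

S(g_1,r): lcm = a²b. S = -23/60ab + 3/10ac + ¼a - 1/12b² - ⅚bc - 1/30b.
  leading term ab: subtract (-23/240)·r from -23/60ab + 3/10ac + ¼a - 1/12b² - ⅚bc - 1/30b → 3/10ac + ¼a - 1/12b² - ⅚bc + 1/16b - 23/200c - 23/240
  leading term ac: no divisor's leading term divides it; move 3/10ac to the remainder.
  leading term a: no divisor's leading term divides it; move ¼a to the remainder.
  leading term b²: no divisor's leading term divides it; move -1/12b² to the remainder.
  leading term bc: no divisor's leading term divides it; move -⅚bc to the remainder.
  leading term b: no divisor's leading term divides it; move 1/16b to the remainder.
  leading term c: no divisor's leading term divides it; move -23/200c to the remainder.
  leading term 1: no divisor's leading term divides it; move -23/240 to the remainder.
  remainder 3/10ac + ¼a - 1/12b² - ⅚bc + 1/16b - 23/200c - 23/240 ≠ 0; add m_4 = 3/10ac + ¼a - 1/12b² - ⅚bc + 1/16b - 23/200c - 23/240 to the basis.

S(g_2,m_4): lcm = ac². S = -⅚ac - a + 5/18b²c + 25/9bc² - 5/24bc + 23/60c² + 23/72c.
  leading term ac: subtract (-25/9)·m_4 from -⅚ac - a + 5/18b²c + 25/9bc² - 5/24bc + 23/60c² + 23/72c → -11/36a + 5/18b²c - 25/108b² + 25/9bc² - 545/216bc + 25/144b + 23/60c² - 115/432
  leading term a: no divisor's leading term divides it; move -11/36a to the remainder.
  leading term b²c: no divisor's leading term divides it; move 5/18b²c to the remainder.
  leading term b²: no divisor's leading term divides it; move -25/108b² to the remainder.
  leading term bc²: subtract (25/9b)·g_2 from 25/9bc² - 545/216bc + 25/144b + 23/60c² - 115/432 → -545/216bc + 425/144b + 23/60c² - 115/432
  leading term bc: no divisor's leading term divides it; move -545/216bc to the remainder.
  leading term b: no divisor's leading term divides it; move 425/144b to the remainder.
  leading term c²: subtract (23/60)·g_2 from 23/60c² - 115/432 → 253/2160
  leading term 1: no divisor's leading term divides it; move 253/2160 to the remainder.
  remainder -11/36a + 5/18b²c - 25/108b² - 545/216bc + 425/144b + 253/2160 ≠ 0; add m_5 = -11/36a + 5/18b²c - 25/108b² - 545/216bc + 425/144b + 253/2160 to the basis.

S(r,m_4): lcm = abc. S = -⅚ab + 5/18b³ + 25/9b²c - 5/24b² + 19/30bc + 23/72b - 3/10c² - ¼c.
  leading term ab: subtract (-5/24)·r from -⅚ab + 5/18b³ + 25/9b²c - 5/24b² + 19/30bc + 23/72b - 3/10c² - ¼c → 5/18b³ + 25/9b²c - 5/24b² + 19/30bc + 19/36b - 3/10c² - ½c - 5/24
  leading term b³: no divisor's leading term divides it; move 5/18b³ to the remainder.
  leading term b²c: no divisor's leading term divides it; move 25/9b²c to the remainder.
  leading term b²: no divisor's leading term divides it; move -5/24b² to the remainder.
  leading term bc: no divisor's leading term divides it; move 19/30bc to the remainder.
  leading term b: no divisor's leading term divides it; move 19/36b to the remainder.
  leading term c²: subtract (-3/10)·g_2 from -3/10c² - ½c - 5/24 → -½c - 61/120
  leading term c: no divisor's leading term divides it; move -½c to the remainder.
  leading term 1: no divisor's leading term divides it; move -61/120 to the remainder.
  remainder 5/18b³ + 25/9b²c - 5/24b² + 19/30bc + 19/36b - ½c - 61/120 ≠ 0; add m_6 = 5/18b³ + 25/9b²c - 5/24b² + 19/30bc + 19/36b - ½c - 61/120 to the basis.

The other S-polynomials (S(g_1,g_2), S(g_2,r), S(g_1,m_4), S(g_1,m_5), S(g_2,m_5), S(r,m_5), S(m_4,m_5), S(g_1,m_6), S(g_2,m_6), S(r,m_6), S(m_4,m_6), S(m_5,m_6)) all reduce to 0 modulo the current basis, so we have a Gröbner basis.
Inter-reduce: drop elements whose leading term is divisible by another's, tail-reduce, and make monic.
Reduced Gröbner basis: {a - 10/11b²c + 25/33b² + 545/66bc - 425/44b - 23/60, b³ + 10b²c - ¾b² + 57/25bc + 19/10b - 9/5c - 183/100, c² - 1}.
The reduced Gröbner basis of I + (p) is {a - 10/11b²c + 25/33b² + 545/66bc - 425/44b - 23/60, b³ + 10b²c - ¾b² + 57/25bc + 19/10b - 9/5c - 183/100, c² - 1} ≠ {1}, a proper ideal, so the enlarged system stays consistent: p is independent of I, with normal form 4ab + b - 6/5c - 1.

4a³ - 8/15a² + 11/3ab - 10/3ac - 2/15a + b + 6c² - 6/5c - 7 is independent of I; its normal form modulo I is 4ab + b - 6/5c - 1.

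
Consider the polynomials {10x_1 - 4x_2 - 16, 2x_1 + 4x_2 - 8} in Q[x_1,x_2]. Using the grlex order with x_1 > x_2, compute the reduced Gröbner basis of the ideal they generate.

f_1 = 10x_1 - 4x_2 - 16, LT = x_1.
f_2 = 2x_1 + 4x_2 - 8, LT = x_1.

S(f_1,f_2): lcm = x_1. S = -12/5x_2 + 12/5.
  leading term x_2: no divisor's leading term divides it; move -12/5x_2 to the remainder.
  leading term 1: no divisor's leading term divides it; move 12/5 to the remainder.
  remainder -12/5x_2 + 12/5 ≠ 0; add g_3 = -12/5x_2 + 12/5 to the basis.

S(f_1,g_3): leading monomials are coprime, so the S-polynomial reduces to 0 (Buchberger's first criterion).
S(f_2,g_3): leading monomials are coprime, so the S-polynomial reduces to 0 (Buchberger's first criterion).
Every S-polynomial of the final basis reduces to 0, so we have a Gröbner basis.
Inter-reduce: drop elements whose leading term is divisible by another's, tail-reduce, and make monic.

G = {x_1 - 2, x_2 - 1}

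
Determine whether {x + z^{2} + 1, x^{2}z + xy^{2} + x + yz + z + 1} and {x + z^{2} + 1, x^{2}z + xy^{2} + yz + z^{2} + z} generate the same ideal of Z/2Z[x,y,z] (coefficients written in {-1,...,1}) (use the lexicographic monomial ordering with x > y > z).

Two ideals are equal iff their reduced Gröbner bases coincide (the reduced basis is unique for a fixed ordering).
Buchberger on the first generating set:
f_1 = x + z^{2} + 1, LT = x.
f_2 = x^{2}z + xy^{2} + x + yz + z + 1, LT = x^{2}z.

S(f_1,f_2): lcm = x^{2}z. S = xy^{2} + xz^{3} + xz + x + yz + z + 1.
  reduce S modulo (f_1, f_2):
  remainder y^{2}z^{2} + y^{2} + yz + z^{5} + z^{2} ≠ 0; add g_3 = y^{2}z^{2} + y^{2} + yz + z^{5} + z^{2} to the basis.

The other S-polynomials (S(f_1,g_3), S(f_2,g_3)) all reduce to 0 modulo the current basis, so we have a Gröbner basis.
Inter-reduce: drop elements whose leading term is divisible by another's, tail-reduce, and make monic.
Reduced Gröbner basis: {x + z^{2} + 1, y^{2}z^{2} + y^{2} + yz + z^{5} + z^{2}}.

Buchberger on the second generating set:
h_1 = x + z^{2} + 1, LT = x.
h_2 = x^{2}z + xy^{2} + yz + z^{2} + z, LT = x^{2}z.

S(h_1,h_2): lcm = x^{2}z. S = xy^{2} + xz^{3} + xz + yz + z^{2} + z.
  reduce S modulo (h_1, h_2):
  remainder y^{2}z^{2} + y^{2} + yz + z^{5} + z^{2} ≠ 0; add k_3 = y^{2}z^{2} + y^{2} + yz + z^{5} + z^{2} to the basis.

The other S-polynomials (S(h_1,k_3), S(h_2,k_3)) all reduce to 0 modulo the current basis, so we have a Gröbner basis.
Inter-reduce: drop elements whose leading term is divisible by another's, tail-reduce, and make monic.
Reduced Gröbner basis: {x + z^{2} + 1, y^{2}z^{2} + y^{2} + yz + z^{5} + z^{2}}.

The two bases agree; hence the ideals are identical.
The same test decides containment: I ⊆ J iff every generator of I reduces to 0 modulo a Gröbner basis of J.

Yes, the ideals are equal.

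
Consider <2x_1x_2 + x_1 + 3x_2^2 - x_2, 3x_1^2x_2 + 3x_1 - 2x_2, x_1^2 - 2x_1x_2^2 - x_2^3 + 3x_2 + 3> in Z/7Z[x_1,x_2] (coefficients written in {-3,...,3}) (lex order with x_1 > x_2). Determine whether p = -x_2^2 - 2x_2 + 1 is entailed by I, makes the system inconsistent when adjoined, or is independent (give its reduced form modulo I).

-x_2^2 - 2x_2 + 1 lies in I (it reduces to 0).

First compute the reduced Gröbner basis of I by Buchberger's algorithm.
f_1 = 2x_1x_2 + x_1 + 3x_2^2 - x_2, LT = x_1x_2.
f_2 = 3x_1^2x_2 + 3x_1 - 2x_2, LT = x_1^2x_2.
f_3 = x_1^2 - 2x_1x_2^2 - x_2^3 + 3x_2 + 3, LT = x_1^2.

S(f_1,f_2): lcm = x_1^2x_2. S = -3x_1^2 - 2x_1x_2^2 + 3x_1x_2 - x_1 + 3x_2.
  leading term x_1^2: subtract (-3)·f_3 from -3x_1^2 - 2x_1x_2^2 + 3x_1x_2 - x_1 + 3x_2 → -x_1x_2^2 + 3x_1x_2 - x_1 - 3x_2^3 - 2x_2 + 2
  leading term x_1x_2^2: subtract (3x_2)·f_1 from -x_1x_2^2 + 3x_1x_2 - x_1 - 3x_2^3 - 2x_2 + 2 → -x_1 + 2x_2^3 + 3x_2^2 - 2x_2 + 2
  leading term x_1: no divisor's leading term divides it; move -x_1 to the remainder.
  leading term x_2^3: no divisor's leading term divides it; move 2x_2^3 to the remainder.
  leading term x_2^2: no divisor's leading term divides it; move 3x_2^2 to the remainder.
  leading term x_2: no divisor's leading term divides it; move -2x_2 to the remainder.
  leading term 1: no divisor's leading term divides it; move 2 to the remainder.
  remainder -x_1 + 2x_2^3 + 3x_2^2 - 2x_2 + 2 ≠ 0; add h_4 = -x_1 + 2x_2^3 + 3x_2^2 - 2x_2 + 2 to the basis.

S(f_1,f_3): lcm = x_1^2x_2. S = -3x_1^2 + 2x_1x_2^3 - 2x_1x_2^2 + 3x_1x_2 + x_2^4 - 3x_2^2 - 3x_2.
  leading term x_1^2: subtract (-3)·f_3 from -3x_1^2 + 2x_1x_2^3 - 2x_1x_2^2 + 3x_1x_2 + x_2^4 - 3x_2^2 - 3x_2 → 2x_1x_2^3 - x_1x_2^2 + 3x_1x_2 + x_2^4 - 3x_2^3 - 3x_2^2 - x_2 + 2
  leading term x_1x_2^3: subtract (x_2^2)·f_1 from 2x_1x_2^3 - x_1x_2^2 + 3x_1x_2 + x_2^4 - 3x_2^3 - 3x_2^2 - x_2 + 2 → -2x_1x_2^2 + 3x_1x_2 - 2x_2^4 - 2x_2^3 - 3x_2^2 - x_2 + 2
  leading term x_1x_2^2: subtract (-x_2)·f_1 from -2x_1x_2^2 + 3x_1x_2 - 2x_2^4 - 2x_2^3 - 3x_2^2 - x_2 + 2 → -3x_1x_2 - 2x_2^4 + x_2^3 + 3x_2^2 - x_2 + 2
  leading term x_1x_2: subtract (2)·f_1 from -3x_1x_2 - 2x_2^4 + x_2^3 + 3x_2^2 - x_2 + 2 → -2x_1 - 2x_2^4 + x_2^3 - 3x_2^2 + x_2 + 2
  leading term x_1: subtract (2)·h_4 from -2x_1 - 2x_2^4 + x_2^3 - 3x_2^2 + x_2 + 2 → -2x_2^4 - 3x_2^3 - 2x_2^2 - 2x_2 - 2
  leading term x_2^4: no divisor's leading term divides it; move -2x_2^4 to the remainder.
  leading term x_2^3: no divisor's leading term divides it; move -3x_2^3 to the remainder.
  leading term x_2^2: no divisor's leading term divides it; move -2x_2^2 to the remainder.
  leading term x_2: no divisor's leading term divides it; move -2x_2 to the remainder.
  leading term 1: no divisor's leading term divides it; move -2 to the remainder.
  remainder -2x_2^4 - 3x_2^3 - 2x_2^2 - 2x_2 - 2 ≠ 0; add h_5 = -2x_2^4 - 3x_2^3 - 2x_2^2 - 2x_2 - 2 to the basis.

S(f_1,h_4): lcm = x_1x_2. S = -3x_1 + 2x_2^4 + 3x_2^3 + 3x_2^2 - 2x_2.
  leading term x_1: subtract (3)·h_4 from -3x_1 + 2x_2^4 + 3x_2^3 + 3x_2^2 - 2x_2 → 2x_2^4 - 3x_2^3 + x_2^2 - 3x_2 + 1
  leading term x_2^4: subtract (-1)·h_5 from 2x_2^4 - 3x_2^3 + x_2^2 - 3x_2 + 1 → x_2^3 - x_2^2 + 2x_2 - 1
  leading term x_2^3: no divisor's leading term divides it; move x_2^3 to the remainder.
  leading term x_2^2: no divisor's leading term divides it; move -x_2^2 to the remainder.
  leading term x_2: no divisor's leading term divides it; move 2x_2 to the remainder.
  leading term 1: no divisor's leading term divides it; move -1 to the remainder.
  remainder x_2^3 - x_2^2 + 2x_2 - 1 ≠ 0; add h_6 = x_2^3 - x_2^2 + 2x_2 - 1 to the basis.

S(f_2,h_4): lcm = x_1^2x_2. S = 2x_1x_2^4 + 3x_1x_2^3 - 2x_1x_2^2 + 2x_1x_2 + x_1 - 3x_2.
  leading term x_1x_2^4: subtract (x_2^3)·f_1 from 2x_1x_2^4 + 3x_1x_2^3 - 2x_1x_2^2 + 2x_1x_2 + x_1 - 3x_2 → 2x_1x_2^3 - 2x_1x_2^2 + 2x_1x_2 + x_1 - 3x_2^5 + x_2^4 - 3x_2
  leading term x_1x_2^3: subtract (x_2^2)·f_1 from 2x_1x_2^3 - 2x_1x_2^2 + 2x_1x_2 + x_1 - 3x_2^5 + x_2^4 - 3x_2 → -3x_1x_2^2 + 2x_1x_2 + x_1 - 3x_2^5 - 2x_2^4 + x_2^3 - 3x_2
  leading term x_1x_2^2: subtract (2x_2)·f_1 from -3x_1x_2^2 + 2x_1x_2 + x_1 - 3x_2^5 - 2x_2^4 + x_2^3 - 3x_2 → x_1 - 3x_2^5 - 2x_2^4 + 2x_2^3 + 2x_2^2 - 3x_2
  leading term x_1: subtract (-1)·h_4 from x_1 - 3x_2^5 - 2x_2^4 + 2x_2^3 + 2x_2^2 - 3x_2 → -3x_2^5 - 2x_2^4 - 3x_2^3 - 2x_2^2 + 2x_2 + 2
  leading term x_2^5: subtract (-2x_2)·h_5 from -3x_2^5 - 2x_2^4 - 3x_2^3 - 2x_2^2 + 2x_2 + 2 → -x_2^4 + x_2^2 - 2x_2 + 2
  leading term x_2^4: subtract (-3)·h_5 from -x_2^4 + x_2^2 - 2x_2 + 2 → -2x_2^3 + 2x_2^2 - x_2 + 3
  leading term x_2^3: subtract (-2)·h_6 from -2x_2^3 + 2x_2^2 - x_2 + 3 → 3x_2 + 1
  leading term x_2: no divisor's leading term divides it; move 3x_2 to the remainder.
  leading term 1: no divisor's leading term divides it; move 1 to the remainder.
  remainder 3x_2 + 1 ≠ 0; add h_7 = 3x_2 + 1 to the basis.

The other S-polynomials (S(f_2,f_3), S(f_3,h_4), S(f_1,h_5), S(f_2,h_5), S(f_3,h_5), S(h_4,h_5), S(f_1,h_6), S(f_2,h_6), S(f_3,h_6), S(h_4,h_6), S(h_5,h_6), S(f_1,h_7), S(f_2,h_7), S(f_3,h_7), S(h_4,h_7), S(h_5,h_7), S(h_6,h_7)) all reduce to 0 modulo the current basis, so we have a Gröbner basis.
Inter-reduce: drop elements whose leading term is divisible by another's, tail-reduce, and make monic.
Reduced Gröbner basis: {x_1 + 2, x_2 - 2}.
Label its elements g_1 = x_1 + 2, g_2 = x_2 - 2.

Reduce p = -x_2^2 - 2x_2 + 1 modulo G:
  leading term x_2^2: subtract (-x_2)·g_2 from -x_2^2 - 2x_2 + 1 → 3x_2 + 1
  leading term x_2: subtract (3)·g_2 from 3x_2 + 1 → 0
  normal form = 0.
Since the normal form is 0, p ∈ I.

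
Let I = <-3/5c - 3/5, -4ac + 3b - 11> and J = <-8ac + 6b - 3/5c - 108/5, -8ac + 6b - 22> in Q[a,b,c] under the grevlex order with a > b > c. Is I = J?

Since reduced Gröbner bases are canonical representatives of ideals under a given ordering, it suffices to compute and compare them.
Buchberger on the first generating set:
f_1 = -3/5c - 3/5, LT = c.
f_2 = -4ac + 3b - 11, LT = ac.

S(f_1,f_2): lcm = ac. S = a + 3/4b - 11/4.
  leading term a: no divisor's leading term divides it; move a to the remainder.
  leading term b: no divisor's leading term divides it; move 3/4b to the remainder.
  leading term 1: no divisor's leading term divides it; move -11/4 to the remainder.
  remainder a + 3/4b - 11/4 ≠ 0; add g_3 = a + 3/4b - 11/4 to the basis.

The other S-polynomials (S(f_1,g_3), S(f_2,g_3)) all reduce to 0 modulo the current basis, so we have a Gröbner basis.
Inter-reduce: drop elements whose leading term is divisible by another's, tail-reduce, and make monic.
Reduced Gröbner basis: {a + 3/4b - 11/4, c + 1}.

Buchberger on the second generating set:
h_1 = -8ac + 6b - 3/5c - 108/5, LT = ac.
h_2 = -8ac + 6b - 22, LT = ac.

S(h_1,h_2): lcm = ac. S = 3/40c - 1/20.
  leading term c: no divisor's leading term divides it; move 3/40c to the remainder.
  leading term 1: no divisor's leading term divides it; move -1/20 to the remainder.
  remainder 3/40c - 1/20 ≠ 0; add k_3 = 3/40c - 1/20 to the basis.

S(h_1,k_3): lcm = ac. S = 2/3a - 3/4b + 3/40c + 27/10.
  leading term a: no divisor's leading term divides it; move 2/3a to the remainder.
  leading term b: no divisor's leading term divides it; move -3/4b to the remainder.
  leading term c: subtract (1)·k_3 from 3/40c + 27/10 → 11/4
  leading term 1: no divisor's leading term divides it; move 11/4 to the remainder.
  remainder 2/3a - 3/4b + 11/4 ≠ 0; add k_4 = 2/3a - 3/4b + 11/4 to the basis.

The other S-polynomials (S(h_2,k_3), S(h_1,k_4), S(h_2,k_4), S(k_3,k_4)) all reduce to 0 modulo the current basis, so we have a Gröbner basis.
Inter-reduce: drop elements whose leading term is divisible by another's, tail-reduce, and make monic.
Reduced Gröbner basis: {a - 9/8b + 33/8, c - 2/3}.

The bases are distinct; the ideals are different.

No, the ideals differ.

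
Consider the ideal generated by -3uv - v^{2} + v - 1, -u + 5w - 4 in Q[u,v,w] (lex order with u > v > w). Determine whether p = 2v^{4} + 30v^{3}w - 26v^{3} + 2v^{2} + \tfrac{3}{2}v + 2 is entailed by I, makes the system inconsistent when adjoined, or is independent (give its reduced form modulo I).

2v^{4} + 30v^{3}w - 26v^{3} + 2v^{2} + \tfrac{3}{2}v + 2 is independent of I; its normal form modulo I is \tfrac{3}{2}v + 2.

First compute the reduced Gröbner basis of I by Buchberger's algorithm.
f_1 = -3uv - v^{2} + v - 1, LT = uv.
f_2 = -u + 5w - 4, LT = u.

S(f_1,f_2): lcm = uv. S = \tfrac{1}{3}v^{2} + 5vw - \tfrac{13}{3}v + \tfrac{1}{3}.
  leading term v^{2}: no divisor's leading term divides it; move \tfrac{1}{3}v^{2} to the remainder.
  leading term vw: no divisor's leading term divides it; move 5vw to the remainder.
  leading term v: no divisor's leading term divides it; move -\tfrac{13}{3}v to the remainder.
  leading term 1: no divisor's leading term divides it; move \tfrac{1}{3} to the remainder.
  remainder \tfrac{1}{3}v^{2} + 5vw - \tfrac{13}{3}v + \tfrac{1}{3} ≠ 0; add h_3 = \tfrac{1}{3}v^{2} + 5vw - \tfrac{13}{3}v + \tfrac{1}{3} to the basis.

The other S-polynomials (S(f_1,h_3), S(f_2,h_3)) all reduce to 0 modulo the current basis, so we have a Gröbner basis.
Inter-reduce: drop elements whose leading term is divisible by another's, tail-reduce, and make monic.
Reduced Gröbner basis: {u - 5w + 4, v^{2} + 15vw - 13v + 1}.
Label its elements g_1 = u - 5w + 4, g_2 = v^{2} + 15vw - 13v + 1.

Reduce p = 2v^{4} + 30v^{3}w - 26v^{3} + 2v^{2} + \tfrac{3}{2}v + 2 modulo G:
  leading term v^{4}: subtract (2v^{2})·g_2 from 2v^{4} + 30v^{3}w - 26v^{3} + 2v^{2} + \tfrac{3}{2}v + 2 → \tfrac{3}{2}v + 2
  leading term v: no divisor's leading term divides it; move \tfrac{3}{2}v to the remainder.
  leading term 1: no divisor's leading term divides it; move 2 to the remainder.
  normal form = \tfrac{3}{2}v + 2.
The normal form is nonzero, so p ∉ I. Since p minus its normal form lies in I, I + (p) = I + (r) where r = \tfrac{3}{2}v + 2; decide whether this ideal is the whole ring.
Run Buchberger on G together with r (pairs among the g_i already reduce to 0 since G is a Gröbner basis):
g_1 = u - 5w + 4, LT = u.
g_2 = v^{2} + 15vw - 13v + 1, LT = v^{2}.
r = \tfrac{3}{2}v + 2, LT = v.

S(g_2,r): lcm = v^{2}. S = 15vw - \tfrac{43}{3}v + 1.
  leading term vw: subtract (10w)·r from 15vw - \tfrac{43}{3}v + 1 → -\tfrac{43}{3}v - 20w + 1
  leading term v: subtract (-\tfrac{86}{9})·r from -\tfrac{43}{3}v - 20w + 1 → -20w + \tfrac{181}{9}
  leading term w: no divisor's leading term divides it; move -20w to the remainder.
  leading term 1: no divisor's leading term divides it; move \tfrac{181}{9} to the remainder.
  remainder -20w + \tfrac{181}{9} ≠ 0; add m_4 = -20w + \tfrac{181}{9} to the basis.

The other S-polynomials (S(g_1,g_2), S(g_1,r), S(g_1,m_4), S(g_2,m_4), S(r,m_4)) all reduce to 0 modulo the current basis, so we have a Gröbner basis.
Inter-reduce: drop elements whose leading term is divisible by another's, tail-reduce, and make monic.
Reduced Gröbner basis: {u - \tfrac{37}{36}, v + \tfrac{4}{3}, w - \tfrac{181}{180}}.
The reduced Gröbner basis of I + (p) is {u - \tfrac{37}{36}, v + \tfrac{4}{3}, w - \tfrac{181}{180}} ≠ {1}, a proper ideal, so the enlarged system stays consistent: p is independent of I, with normal form \tfrac{3}{2}v + 2.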